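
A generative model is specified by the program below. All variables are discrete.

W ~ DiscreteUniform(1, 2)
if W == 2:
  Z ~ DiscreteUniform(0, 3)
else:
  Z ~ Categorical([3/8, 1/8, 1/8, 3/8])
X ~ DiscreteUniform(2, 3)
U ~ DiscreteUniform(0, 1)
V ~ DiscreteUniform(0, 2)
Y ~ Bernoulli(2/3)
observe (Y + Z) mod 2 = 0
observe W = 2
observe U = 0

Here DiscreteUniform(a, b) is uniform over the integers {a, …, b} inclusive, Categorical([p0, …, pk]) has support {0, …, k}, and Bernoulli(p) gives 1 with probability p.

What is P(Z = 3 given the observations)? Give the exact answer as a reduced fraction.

P(Z = 3 | obs) = 1/3

Enumerate traces; 24 have nonzero weight after conditioning:
  (W=2, Z=0, X=2, U=0, V=0, Y=0) weight 1/288
  (W=2, Z=0, X=2, U=0, V=1, Y=0) weight 1/288
  (W=2, Z=0, X=2, U=0, V=2, Y=0) weight 1/288
  (W=2, Z=0, X=3, U=0, V=0, Y=0) weight 1/288
  (W=2, Z=0, X=3, U=0, V=1, Y=0) weight 1/288
  (W=2, Z=0, X=3, U=0, V=2, Y=0) weight 1/288
  (W=2, Z=1, X=2, U=0, V=0, Y=1) weight 1/144
  (W=2, Z=1, X=2, U=0, V=1, Y=1) weight 1/144
  (W=2, Z=2, X=2, U=0, V=0, Y=0) weight 1/288
  (W=2, Z=3, X=2, U=0, V=0, Y=1) weight 1/144
  … 14 more
Group by Z:
  weight(Z=0) = 1/48
  weight(Z=1) = 1/24
  weight(Z=2) = 1/48
  weight(Z=3) = 1/24
Total weight = 1/48 + 1/24 + 1/48 + 1/24 = 1/8
P(Z=0 | obs) = 1/48 / 1/8 = 1/6
P(Z=1 | obs) = 1/24 / 1/8 = 1/3
P(Z=2 | obs) = 1/48 / 1/8 = 1/6
P(Z=3 | obs) = 1/24 / 1/8 = 1/3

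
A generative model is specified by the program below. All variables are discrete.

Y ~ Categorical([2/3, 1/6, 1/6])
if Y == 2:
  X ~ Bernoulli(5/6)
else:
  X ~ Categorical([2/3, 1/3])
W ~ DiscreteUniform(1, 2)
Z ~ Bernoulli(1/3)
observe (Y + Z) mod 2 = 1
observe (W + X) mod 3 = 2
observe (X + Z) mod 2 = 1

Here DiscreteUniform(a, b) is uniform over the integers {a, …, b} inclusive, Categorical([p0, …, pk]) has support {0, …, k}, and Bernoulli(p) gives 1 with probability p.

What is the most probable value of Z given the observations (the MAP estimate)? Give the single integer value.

Enumerate traces; 3 have nonzero weight after conditioning:
  (Y=0, X=0, W=2, Z=1) weight 2/27
  (Y=1, X=1, W=1, Z=0) weight 1/54
  (Y=2, X=0, W=2, Z=1) weight 1/216
Group by Z:
  weight(Z=0) = 1/54
  weight(Z=1) = 17/216
Total weight = 1/54 + 17/216 = 7/72
P(Z=0 | obs) = 1/54 / 7/72 = 4/21
P(Z=1 | obs) = 17/216 / 7/72 = 17/21
argmax = 1

argmax_v P(Z = v | obs) = 1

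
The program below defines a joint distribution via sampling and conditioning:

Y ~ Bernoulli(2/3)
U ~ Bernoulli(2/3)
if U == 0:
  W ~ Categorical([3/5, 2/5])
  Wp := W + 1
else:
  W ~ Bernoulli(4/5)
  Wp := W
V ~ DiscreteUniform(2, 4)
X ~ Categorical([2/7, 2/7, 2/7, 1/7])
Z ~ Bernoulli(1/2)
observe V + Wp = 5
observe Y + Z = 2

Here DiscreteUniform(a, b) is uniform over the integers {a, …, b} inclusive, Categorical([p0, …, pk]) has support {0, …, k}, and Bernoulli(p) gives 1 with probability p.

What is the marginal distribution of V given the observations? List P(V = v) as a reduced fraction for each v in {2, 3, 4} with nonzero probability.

Enumerate traces; 12 have nonzero weight after conditioning:
  (Y=1, U=0, W=0, V=4, X=0, Z=1) weight 2/315
  (Y=1, U=0, W=0, V=4, X=1, Z=1) weight 2/315
  (Y=1, U=0, W=0, V=4, X=2, Z=1) weight 2/315
  (Y=1, U=0, W=0, V=4, X=3, Z=1) weight 1/315
  (Y=1, U=0, W=1, V=3, X=0, Z=1) weight 4/945
  (Y=1, U=0, W=1, V=3, X=1, Z=1) weight 4/945
  (Y=1, U=0, W=1, V=3, X=2, Z=1) weight 4/945
  (Y=1, U=0, W=1, V=3, X=3, Z=1) weight 2/945
  … 4 more
Group by V:
  weight(V=3) = 2/135
  weight(V=4) = 11/135
Total weight = 2/135 + 11/135 = 13/135
P(V=3 | obs) = 2/135 / 13/135 = 2/13
P(V=4 | obs) = 11/135 / 13/135 = 11/13

P(V=3) = 2/13, P(V=4) = 11/13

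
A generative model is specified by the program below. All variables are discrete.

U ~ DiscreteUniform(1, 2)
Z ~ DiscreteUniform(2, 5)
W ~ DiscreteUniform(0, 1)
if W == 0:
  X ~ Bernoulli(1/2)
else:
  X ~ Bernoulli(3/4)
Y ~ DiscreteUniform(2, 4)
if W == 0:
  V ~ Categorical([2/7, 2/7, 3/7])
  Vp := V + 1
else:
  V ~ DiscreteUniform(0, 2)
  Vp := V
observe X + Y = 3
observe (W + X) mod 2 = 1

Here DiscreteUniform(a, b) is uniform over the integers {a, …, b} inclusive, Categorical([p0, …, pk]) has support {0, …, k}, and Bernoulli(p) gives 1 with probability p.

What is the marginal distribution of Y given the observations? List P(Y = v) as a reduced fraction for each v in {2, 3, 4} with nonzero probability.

P(Y=2) = 2/3, P(Y=3) = 1/3

Enumerate traces; 48 have nonzero weight after conditioning:
  (U=1, Z=2, W=0, X=1, Y=2, V=0) weight 1/336
  (U=1, Z=2, W=0, X=1, Y=2, V=1) weight 1/336
  (U=1, Z=2, W=0, X=1, Y=2, V=2) weight 1/224
  (U=1, Z=2, W=1, X=0, Y=3, V=0) weight 1/576
  (U=1, Z=2, W=1, X=0, Y=3, V=1) weight 1/576
  (U=1, Z=2, W=1, X=0, Y=3, V=2) weight 1/576
  (U=1, Z=3, W=0, X=1, Y=2, V=0) weight 1/336
  (U=1, Z=3, W=0, X=1, Y=2, V=1) weight 1/336
  … 40 more
Group by Y:
  weight(Y=2) = 1/12
  weight(Y=3) = 1/24
Total weight = 1/12 + 1/24 = 1/8
P(Y=2 | obs) = 1/12 / 1/8 = 2/3
P(Y=3 | obs) = 1/24 / 1/8 = 1/3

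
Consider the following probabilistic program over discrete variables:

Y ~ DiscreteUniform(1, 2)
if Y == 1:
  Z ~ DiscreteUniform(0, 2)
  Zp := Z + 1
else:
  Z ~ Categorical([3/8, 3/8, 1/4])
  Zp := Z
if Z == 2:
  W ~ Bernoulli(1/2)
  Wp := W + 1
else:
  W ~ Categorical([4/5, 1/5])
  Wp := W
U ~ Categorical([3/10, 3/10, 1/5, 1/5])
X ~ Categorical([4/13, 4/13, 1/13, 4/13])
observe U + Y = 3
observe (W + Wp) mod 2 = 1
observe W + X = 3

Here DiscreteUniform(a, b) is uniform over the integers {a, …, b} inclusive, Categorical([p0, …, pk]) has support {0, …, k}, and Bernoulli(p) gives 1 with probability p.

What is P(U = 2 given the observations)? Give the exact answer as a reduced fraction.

Enumerate traces; 4 have nonzero weight after conditioning:
  (Y=1, Z=2, W=0, U=2, X=3) weight 1/195
  (Y=1, Z=2, W=1, U=2, X=2) weight 1/780
  (Y=2, Z=2, W=0, U=1, X=3) weight 3/520
  (Y=2, Z=2, W=1, U=1, X=2) weight 3/2080
Group by U:
  weight(U=1) = 3/416
  weight(U=2) = 1/156
Total weight = 3/416 + 1/156 = 17/1248
P(U=1 | obs) = 3/416 / 17/1248 = 9/17
P(U=2 | obs) = 1/156 / 17/1248 = 8/17

P(U = 2 | obs) = 8/17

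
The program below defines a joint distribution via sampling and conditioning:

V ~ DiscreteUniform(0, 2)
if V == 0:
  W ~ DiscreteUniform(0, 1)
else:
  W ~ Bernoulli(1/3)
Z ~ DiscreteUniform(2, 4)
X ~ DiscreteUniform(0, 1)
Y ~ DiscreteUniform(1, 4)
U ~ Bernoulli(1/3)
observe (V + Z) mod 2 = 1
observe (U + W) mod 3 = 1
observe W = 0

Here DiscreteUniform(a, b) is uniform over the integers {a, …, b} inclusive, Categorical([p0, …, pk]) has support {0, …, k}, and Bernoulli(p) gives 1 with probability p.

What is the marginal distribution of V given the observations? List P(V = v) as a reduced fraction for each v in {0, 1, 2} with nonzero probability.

Enumerate traces; 32 have nonzero weight after conditioning:
  (V=0, W=0, Z=3, X=0, Y=1, U=1) weight 1/432
  (V=0, W=0, Z=3, X=0, Y=2, U=1) weight 1/432
  (V=0, W=0, Z=3, X=0, Y=3, U=1) weight 1/432
  (V=0, W=0, Z=3, X=0, Y=4, U=1) weight 1/432
  (V=0, W=0, Z=3, X=1, Y=1, U=1) weight 1/432
  (V=0, W=0, Z=3, X=1, Y=2, U=1) weight 1/432
  (V=0, W=0, Z=3, X=1, Y=3, U=1) weight 1/432
  (V=0, W=0, Z=3, X=1, Y=4, U=1) weight 1/432
  (V=1, W=0, Z=2, X=0, Y=1, U=1) weight 1/324
  (V=2, W=0, Z=3, X=0, Y=1, U=1) weight 1/324
  … 22 more
Group by V:
  weight(V=0) = 1/54
  weight(V=1) = 4/81
  weight(V=2) = 2/81
Total weight = 1/54 + 4/81 + 2/81 = 5/54
P(V=0 | obs) = 1/54 / 5/54 = 1/5
P(V=1 | obs) = 4/81 / 5/54 = 8/15
P(V=2 | obs) = 2/81 / 5/54 = 4/15

P(V=0) = 1/5, P(V=1) = 8/15, P(V=2) = 4/15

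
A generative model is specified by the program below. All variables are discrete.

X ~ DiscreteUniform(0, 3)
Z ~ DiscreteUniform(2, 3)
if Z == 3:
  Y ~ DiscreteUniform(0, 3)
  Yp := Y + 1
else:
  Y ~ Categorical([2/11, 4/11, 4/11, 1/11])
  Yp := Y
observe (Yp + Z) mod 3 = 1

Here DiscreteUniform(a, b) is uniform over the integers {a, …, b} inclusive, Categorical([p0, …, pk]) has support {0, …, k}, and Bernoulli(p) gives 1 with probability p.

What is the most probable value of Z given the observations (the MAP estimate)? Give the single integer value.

Enumerate traces; 12 have nonzero weight after conditioning:
  (X=0, Z=2, Y=2) weight 1/22
  (X=0, Z=3, Y=0) weight 1/32
  (X=0, Z=3, Y=3) weight 1/32
  (X=1, Z=2, Y=2) weight 1/22
  (X=1, Z=3, Y=0) weight 1/32
  (X=1, Z=3, Y=3) weight 1/32
  (X=2, Z=2, Y=2) weight 1/22
  (X=2, Z=3, Y=0) weight 1/32
  … 4 more
Group by Z:
  weight(Z=2) = 2/11
  weight(Z=3) = 1/4
Total weight = 2/11 + 1/4 = 19/44
P(Z=2 | obs) = 2/11 / 19/44 = 8/19
P(Z=3 | obs) = 1/4 / 19/44 = 11/19
argmax = 3

argmax_v P(Z = v | obs) = 3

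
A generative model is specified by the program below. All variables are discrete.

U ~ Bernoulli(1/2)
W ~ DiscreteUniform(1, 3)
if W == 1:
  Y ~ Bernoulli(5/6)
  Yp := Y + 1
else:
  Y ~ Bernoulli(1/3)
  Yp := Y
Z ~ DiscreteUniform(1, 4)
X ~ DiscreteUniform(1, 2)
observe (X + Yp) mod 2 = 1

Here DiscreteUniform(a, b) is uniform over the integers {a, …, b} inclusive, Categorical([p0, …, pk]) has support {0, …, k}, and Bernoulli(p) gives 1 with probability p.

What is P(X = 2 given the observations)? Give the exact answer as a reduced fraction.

P(X = 2 | obs) = 5/18

Enumerate traces; 48 have nonzero weight after conditioning:
  (U=0, W=1, Y=0, Z=1, X=2) weight 1/288
  (U=0, W=1, Y=0, Z=2, X=2) weight 1/288
  (U=0, W=1, Y=0, Z=3, X=2) weight 1/288
  (U=0, W=1, Y=0, Z=4, X=2) weight 1/288
  (U=0, W=1, Y=1, Z=1, X=1) weight 5/288
  (U=0, W=1, Y=1, Z=2, X=1) weight 5/288
  (U=0, W=1, Y=1, Z=3, X=1) weight 5/288
  (U=0, W=1, Y=1, Z=4, X=1) weight 5/288
  … 40 more
Group by X:
  weight(X=1) = 13/36
  weight(X=2) = 5/36
Total weight = 13/36 + 5/36 = 1/2
P(X=1 | obs) = 13/36 / 1/2 = 13/18
P(X=2 | obs) = 5/36 / 1/2 = 5/18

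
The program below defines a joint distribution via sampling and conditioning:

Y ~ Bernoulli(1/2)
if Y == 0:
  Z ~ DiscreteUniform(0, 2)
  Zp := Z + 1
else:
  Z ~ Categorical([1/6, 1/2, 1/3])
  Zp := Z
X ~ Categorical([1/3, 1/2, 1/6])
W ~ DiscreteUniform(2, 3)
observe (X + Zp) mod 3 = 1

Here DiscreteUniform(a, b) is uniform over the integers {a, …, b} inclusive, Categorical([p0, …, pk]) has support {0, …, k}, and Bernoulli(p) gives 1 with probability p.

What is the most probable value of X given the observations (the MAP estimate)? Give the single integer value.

Enumerate traces; 12 have nonzero weight after conditioning:
  (Y=0, Z=0, X=0, W=2) weight 1/36
  (Y=0, Z=0, X=0, W=3) weight 1/36
  (Y=0, Z=1, X=2, W=2) weight 1/72
  (Y=0, Z=1, X=2, W=3) weight 1/72
  (Y=0, Z=2, X=1, W=2) weight 1/24
  (Y=0, Z=2, X=1, W=3) weight 1/24
  (Y=1, Z=0, X=1, W=2) weight 1/48
  (Y=1, Z=0, X=1, W=3) weight 1/48
  … 4 more
Group by X:
  weight(X=0) = 5/36
  weight(X=1) = 1/8
  weight(X=2) = 1/18
Total weight = 5/36 + 1/8 + 1/18 = 23/72
P(X=0 | obs) = 5/36 / 23/72 = 10/23
P(X=1 | obs) = 1/8 / 23/72 = 9/23
P(X=2 | obs) = 1/18 / 23/72 = 4/23
argmax = 0

argmax_v P(X = v | obs) = 0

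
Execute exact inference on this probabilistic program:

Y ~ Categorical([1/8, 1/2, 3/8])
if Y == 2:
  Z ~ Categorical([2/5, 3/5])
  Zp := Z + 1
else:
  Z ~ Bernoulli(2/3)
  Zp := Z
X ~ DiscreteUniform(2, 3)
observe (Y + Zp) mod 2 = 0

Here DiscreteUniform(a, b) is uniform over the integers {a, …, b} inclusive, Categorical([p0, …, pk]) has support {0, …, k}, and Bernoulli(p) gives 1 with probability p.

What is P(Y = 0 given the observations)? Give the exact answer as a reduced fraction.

Enumerate traces; 6 have nonzero weight after conditioning:
  (Y=0, Z=0, X=2) weight 1/48
  (Y=0, Z=0, X=3) weight 1/48
  (Y=1, Z=1, X=2) weight 1/6
  (Y=1, Z=1, X=3) weight 1/6
  (Y=2, Z=1, X=2) weight 9/80
  (Y=2, Z=1, X=3) weight 9/80
Group by Y:
  weight(Y=0) = 1/24
  weight(Y=1) = 1/3
  weight(Y=2) = 9/40
Total weight = 1/24 + 1/3 + 9/40 = 3/5
P(Y=0 | obs) = 1/24 / 3/5 = 5/72
P(Y=1 | obs) = 1/3 / 3/5 = 5/9
P(Y=2 | obs) = 9/40 / 3/5 = 3/8

P(Y = 0 | obs) = 5/72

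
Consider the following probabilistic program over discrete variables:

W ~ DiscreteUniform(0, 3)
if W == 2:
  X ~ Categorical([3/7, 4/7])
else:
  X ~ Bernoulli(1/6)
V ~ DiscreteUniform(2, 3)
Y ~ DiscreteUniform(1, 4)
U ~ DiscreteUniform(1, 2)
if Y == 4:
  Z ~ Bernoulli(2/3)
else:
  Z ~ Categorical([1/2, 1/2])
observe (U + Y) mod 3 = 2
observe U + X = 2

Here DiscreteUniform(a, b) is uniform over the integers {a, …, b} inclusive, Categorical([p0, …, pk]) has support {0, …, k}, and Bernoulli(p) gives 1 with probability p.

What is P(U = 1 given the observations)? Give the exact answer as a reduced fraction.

P(U = 1 | obs) = 30/71

Enumerate traces; 48 have nonzero weight after conditioning:
  (W=0, X=0, V=2, Y=3, U=2, Z=0) weight 5/768
  (W=0, X=0, V=2, Y=3, U=2, Z=1) weight 5/768
  (W=0, X=0, V=3, Y=3, U=2, Z=0) weight 5/768
  (W=0, X=0, V=3, Y=3, U=2, Z=1) weight 5/768
  (W=0, X=1, V=2, Y=1, U=1, Z=0) weight 1/768
  (W=0, X=1, V=2, Y=1, U=1, Z=1) weight 1/768
  (W=0, X=1, V=2, Y=4, U=1, Z=0) weight 1/1152
  (W=0, X=1, V=2, Y=4, U=1, Z=1) weight 1/576
  … 40 more
Group by U:
  weight(U=1) = 15/224
  weight(U=2) = 41/448
Total weight = 15/224 + 41/448 = 71/448
P(U=1 | obs) = 15/224 / 71/448 = 30/71
P(U=2 | obs) = 41/448 / 71/448 = 41/71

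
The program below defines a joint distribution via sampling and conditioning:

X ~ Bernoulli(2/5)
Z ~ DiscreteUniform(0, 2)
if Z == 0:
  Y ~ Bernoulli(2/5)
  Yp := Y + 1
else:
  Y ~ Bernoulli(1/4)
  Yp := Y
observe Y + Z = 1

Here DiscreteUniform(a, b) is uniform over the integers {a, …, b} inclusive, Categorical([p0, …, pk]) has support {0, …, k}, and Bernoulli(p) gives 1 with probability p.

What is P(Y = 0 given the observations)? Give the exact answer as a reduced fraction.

Enumerate traces; 4 have nonzero weight after conditioning:
  (X=0, Z=0, Y=1) weight 2/25
  (X=0, Z=1, Y=0) weight 3/20
  (X=1, Z=0, Y=1) weight 4/75
  (X=1, Z=1, Y=0) weight 1/10
Group by Y:
  weight(Y=0) = 1/4
  weight(Y=1) = 2/15
Total weight = 1/4 + 2/15 = 23/60
P(Y=0 | obs) = 1/4 / 23/60 = 15/23
P(Y=1 | obs) = 2/15 / 23/60 = 8/23

P(Y = 0 | obs) = 15/23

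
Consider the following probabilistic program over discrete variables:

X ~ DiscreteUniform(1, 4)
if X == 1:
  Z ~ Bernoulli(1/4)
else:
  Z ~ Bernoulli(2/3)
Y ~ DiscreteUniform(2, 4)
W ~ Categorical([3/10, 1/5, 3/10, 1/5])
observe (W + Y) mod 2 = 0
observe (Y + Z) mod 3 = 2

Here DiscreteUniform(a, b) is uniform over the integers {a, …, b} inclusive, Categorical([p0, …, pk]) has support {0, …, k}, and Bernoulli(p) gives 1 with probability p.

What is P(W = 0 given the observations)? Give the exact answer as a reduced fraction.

P(W = 0 | obs) = 1/2

Enumerate traces; 16 have nonzero weight after conditioning:
  (X=1, Z=0, Y=2, W=0) weight 3/160
  (X=1, Z=0, Y=2, W=2) weight 3/160
  (X=1, Z=1, Y=4, W=0) weight 1/160
  (X=1, Z=1, Y=4, W=2) weight 1/160
  (X=2, Z=0, Y=2, W=0) weight 1/120
  (X=2, Z=0, Y=2, W=2) weight 1/120
  (X=2, Z=1, Y=4, W=0) weight 1/60
  (X=2, Z=1, Y=4, W=2) weight 1/60
  … 8 more
Group by W:
  weight(W=0) = 1/10
  weight(W=2) = 1/10
Total weight = 1/10 + 1/10 = 1/5
P(W=0 | obs) = 1/10 / 1/5 = 1/2
P(W=2 | obs) = 1/10 / 1/5 = 1/2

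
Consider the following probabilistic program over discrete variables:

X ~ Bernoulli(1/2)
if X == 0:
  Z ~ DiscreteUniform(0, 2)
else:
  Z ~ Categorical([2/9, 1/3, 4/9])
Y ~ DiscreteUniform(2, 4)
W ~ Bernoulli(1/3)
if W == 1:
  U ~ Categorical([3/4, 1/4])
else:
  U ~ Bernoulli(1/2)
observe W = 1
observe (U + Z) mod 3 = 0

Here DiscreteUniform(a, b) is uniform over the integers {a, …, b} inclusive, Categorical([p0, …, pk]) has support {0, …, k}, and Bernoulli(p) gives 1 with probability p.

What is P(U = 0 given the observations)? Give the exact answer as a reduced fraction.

P(U = 0 | obs) = 15/22

Enumerate traces; 12 have nonzero weight after conditioning:
  (X=0, Z=0, Y=2, W=1, U=0) weight 1/72
  (X=0, Z=0, Y=3, W=1, U=0) weight 1/72
  (X=0, Z=0, Y=4, W=1, U=0) weight 1/72
  (X=0, Z=2, Y=2, W=1, U=1) weight 1/216
  (X=0, Z=2, Y=3, W=1, U=1) weight 1/216
  (X=0, Z=2, Y=4, W=1, U=1) weight 1/216
  (X=1, Z=0, Y=2, W=1, U=0) weight 1/108
  (X=1, Z=0, Y=3, W=1, U=0) weight 1/108
  … 4 more
Group by U:
  weight(U=0) = 5/72
  weight(U=1) = 7/216
Total weight = 5/72 + 7/216 = 11/108
P(U=0 | obs) = 5/72 / 11/108 = 15/22
P(U=1 | obs) = 7/216 / 11/108 = 7/22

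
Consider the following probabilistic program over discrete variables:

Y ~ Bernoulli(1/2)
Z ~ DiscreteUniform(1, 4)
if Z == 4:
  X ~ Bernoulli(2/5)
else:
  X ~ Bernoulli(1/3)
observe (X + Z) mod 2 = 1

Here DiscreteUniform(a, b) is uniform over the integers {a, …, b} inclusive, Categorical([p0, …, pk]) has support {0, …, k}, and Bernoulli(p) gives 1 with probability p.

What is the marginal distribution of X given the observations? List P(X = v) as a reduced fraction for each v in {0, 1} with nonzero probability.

Enumerate traces; 8 have nonzero weight after conditioning:
  (Y=0, Z=1, X=0) weight 1/12
  (Y=0, Z=2, X=1) weight 1/24
  (Y=0, Z=3, X=0) weight 1/12
  (Y=0, Z=4, X=1) weight 1/20
  (Y=1, Z=1, X=0) weight 1/12
  (Y=1, Z=2, X=1) weight 1/24
  (Y=1, Z=3, X=0) weight 1/12
  (Y=1, Z=4, X=1) weight 1/20
Group by X:
  weight(X=0) = 1/3
  weight(X=1) = 11/60
Total weight = 1/3 + 11/60 = 31/60
P(X=0 | obs) = 1/3 / 31/60 = 20/31
P(X=1 | obs) = 11/60 / 31/60 = 11/31

P(X=0) = 20/31, P(X=1) = 11/31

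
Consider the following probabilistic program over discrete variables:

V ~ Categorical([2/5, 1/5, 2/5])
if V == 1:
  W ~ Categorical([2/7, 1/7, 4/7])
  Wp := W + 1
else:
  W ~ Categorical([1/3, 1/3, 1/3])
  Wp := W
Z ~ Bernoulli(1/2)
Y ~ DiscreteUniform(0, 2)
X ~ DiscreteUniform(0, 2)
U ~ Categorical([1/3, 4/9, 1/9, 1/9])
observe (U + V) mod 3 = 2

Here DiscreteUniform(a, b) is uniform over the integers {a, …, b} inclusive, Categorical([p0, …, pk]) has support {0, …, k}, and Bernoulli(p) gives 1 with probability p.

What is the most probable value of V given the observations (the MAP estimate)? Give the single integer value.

argmax_v P(V = v | obs) = 2

Enumerate traces; 216 have nonzero weight after conditioning:
  (V=0, W=0, Z=0, Y=0, X=0, U=2) weight 1/1215
  (V=0, W=0, Z=0, Y=0, X=1, U=2) weight 1/1215
  (V=0, W=0, Z=0, Y=0, X=2, U=2) weight 1/1215
  (V=0, W=0, Z=0, Y=1, X=0, U=2) weight 1/1215
  (V=0, W=0, Z=0, Y=1, X=1, U=2) weight 1/1215
  (V=0, W=0, Z=0, Y=1, X=2, U=2) weight 1/1215
  (V=0, W=0, Z=0, Y=2, X=0, U=2) weight 1/1215
  (V=0, W=0, Z=0, Y=2, X=1, U=2) weight 1/1215
  (V=1, W=0, Z=0, Y=0, X=0, U=1) weight 4/2835
  (V=2, W=0, Z=0, Y=0, X=0, U=0) weight 1/405
  … 206 more
Group by V:
  weight(V=0) = 2/45
  weight(V=1) = 4/45
  weight(V=2) = 8/45
Total weight = 2/45 + 4/45 + 8/45 = 14/45
P(V=0 | obs) = 2/45 / 14/45 = 1/7
P(V=1 | obs) = 4/45 / 14/45 = 2/7
P(V=2 | obs) = 8/45 / 14/45 = 4/7
argmax = 2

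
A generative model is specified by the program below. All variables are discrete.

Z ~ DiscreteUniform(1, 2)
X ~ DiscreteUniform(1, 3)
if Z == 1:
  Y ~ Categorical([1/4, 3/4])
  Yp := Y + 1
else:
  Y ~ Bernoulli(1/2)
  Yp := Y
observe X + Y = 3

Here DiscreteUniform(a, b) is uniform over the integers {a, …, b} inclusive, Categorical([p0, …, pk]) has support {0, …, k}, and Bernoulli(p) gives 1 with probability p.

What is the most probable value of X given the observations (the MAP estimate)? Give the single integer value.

argmax_v P(X = v | obs) = 2

Enumerate traces; 4 have nonzero weight after conditioning:
  (Z=1, X=2, Y=1) weight 1/8
  (Z=1, X=3, Y=0) weight 1/24
  (Z=2, X=2, Y=1) weight 1/12
  (Z=2, X=3, Y=0) weight 1/12
Group by X:
  weight(X=2) = 5/24
  weight(X=3) = 1/8
Total weight = 5/24 + 1/8 = 1/3
P(X=2 | obs) = 5/24 / 1/3 = 5/8
P(X=3 | obs) = 1/8 / 1/3 = 3/8
argmax = 2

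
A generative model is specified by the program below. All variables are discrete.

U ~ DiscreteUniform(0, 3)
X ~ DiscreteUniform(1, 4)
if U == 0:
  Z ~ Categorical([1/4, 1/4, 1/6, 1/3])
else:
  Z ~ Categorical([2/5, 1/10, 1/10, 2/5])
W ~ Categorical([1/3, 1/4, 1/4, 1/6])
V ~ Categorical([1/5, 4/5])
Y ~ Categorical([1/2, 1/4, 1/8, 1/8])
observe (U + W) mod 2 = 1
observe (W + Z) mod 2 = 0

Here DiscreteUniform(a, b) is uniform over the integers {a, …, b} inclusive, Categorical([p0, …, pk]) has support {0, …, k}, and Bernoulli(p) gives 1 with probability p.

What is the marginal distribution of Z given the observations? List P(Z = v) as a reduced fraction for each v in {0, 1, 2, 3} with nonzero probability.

P(Z=0) = 336/745, P(Z=1) = 21/149, P(Z=2) = 84/745, P(Z=3) = 44/149

Enumerate traces; 512 have nonzero weight after conditioning:
  (U=0, X=1, Z=1, W=1, V=0, Y=0) weight 1/2560
  (U=0, X=1, Z=1, W=1, V=0, Y=1) weight 1/5120
  (U=0, X=1, Z=1, W=1, V=0, Y=2) weight 1/10240
  (U=0, X=1, Z=1, W=1, V=0, Y=3) weight 1/10240
  (U=0, X=1, Z=1, W=1, V=1, Y=0) weight 1/640
  (U=0, X=1, Z=1, W=1, V=1, Y=1) weight 1/1280
  (U=0, X=1, Z=1, W=1, V=1, Y=2) weight 1/2560
  (U=0, X=1, Z=1, W=1, V=1, Y=3) weight 1/2560
  (U=0, X=1, Z=3, W=1, V=0, Y=0) weight 1/1920
  (U=1, X=1, Z=0, W=0, V=0, Y=0) weight 1/1200
  … 502 more
Group by Z:
  weight(Z=0) = 7/60
  weight(Z=1) = 7/192
  weight(Z=2) = 7/240
  weight(Z=3) = 11/144
Total weight = 7/60 + 7/192 + 7/240 + 11/144 = 149/576
P(Z=0 | obs) = 7/60 / 149/576 = 336/745
P(Z=1 | obs) = 7/192 / 149/576 = 21/149
P(Z=2 | obs) = 7/240 / 149/576 = 84/745
P(Z=3 | obs) = 11/144 / 149/576 = 44/149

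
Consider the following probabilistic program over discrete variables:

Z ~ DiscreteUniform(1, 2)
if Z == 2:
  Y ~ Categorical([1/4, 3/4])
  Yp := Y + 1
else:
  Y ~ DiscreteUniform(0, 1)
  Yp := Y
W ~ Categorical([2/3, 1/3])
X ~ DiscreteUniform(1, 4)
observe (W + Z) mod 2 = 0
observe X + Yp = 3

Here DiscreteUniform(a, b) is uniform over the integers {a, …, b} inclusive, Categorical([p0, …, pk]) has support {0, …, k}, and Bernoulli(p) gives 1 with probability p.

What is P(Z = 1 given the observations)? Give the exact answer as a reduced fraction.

P(Z = 1 | obs) = 1/3

Enumerate traces; 4 have nonzero weight after conditioning:
  (Z=1, Y=0, W=1, X=3) weight 1/48
  (Z=1, Y=1, W=1, X=2) weight 1/48
  (Z=2, Y=0, W=0, X=2) weight 1/48
  (Z=2, Y=1, W=0, X=1) weight 1/16
Group by Z:
  weight(Z=1) = 1/24
  weight(Z=2) = 1/12
Total weight = 1/24 + 1/12 = 1/8
P(Z=1 | obs) = 1/24 / 1/8 = 1/3
P(Z=2 | obs) = 1/12 / 1/8 = 2/3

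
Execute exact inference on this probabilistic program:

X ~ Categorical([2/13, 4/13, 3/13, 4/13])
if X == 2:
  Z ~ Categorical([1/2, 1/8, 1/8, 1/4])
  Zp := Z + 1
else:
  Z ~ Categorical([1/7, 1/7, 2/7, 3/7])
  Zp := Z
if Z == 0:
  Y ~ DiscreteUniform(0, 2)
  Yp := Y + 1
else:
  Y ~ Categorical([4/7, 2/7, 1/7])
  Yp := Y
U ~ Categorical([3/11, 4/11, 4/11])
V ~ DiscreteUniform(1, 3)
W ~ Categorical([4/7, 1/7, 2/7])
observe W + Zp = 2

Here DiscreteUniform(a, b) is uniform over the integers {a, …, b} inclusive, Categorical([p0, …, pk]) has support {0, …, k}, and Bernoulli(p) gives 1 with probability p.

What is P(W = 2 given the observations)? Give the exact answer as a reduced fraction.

Enumerate traces; 297 have nonzero weight after conditioning:
  (X=0, Z=0, Y=0, U=0, V=1, W=2) weight 4/21021
  (X=0, Z=0, Y=0, U=0, V=2, W=2) weight 4/21021
  (X=0, Z=0, Y=0, U=0, V=3, W=2) weight 4/21021
  (X=0, Z=0, Y=0, U=1, V=1, W=2) weight 16/63063
  (X=0, Z=0, Y=0, U=1, V=2, W=2) weight 16/63063
  (X=0, Z=0, Y=0, U=1, V=3, W=2) weight 16/63063
  (X=0, Z=0, Y=0, U=2, V=1, W=2) weight 16/63063
  (X=0, Z=0, Y=0, U=2, V=2, W=2) weight 16/63063
  (X=0, Z=1, Y=0, U=0, V=1, W=1) weight 8/49049
  (X=0, Z=2, Y=0, U=0, V=1, W=0) weight 64/49049
  … 287 more
Group by W:
  weight(W=0) = 181/1274
  weight(W=1) = 41/1274
  weight(W=2) = 20/637
Total weight = 181/1274 + 41/1274 + 20/637 = 131/637
P(W=0 | obs) = 181/1274 / 131/637 = 181/262
P(W=1 | obs) = 41/1274 / 131/637 = 41/262
P(W=2 | obs) = 20/637 / 131/637 = 20/131

P(W = 2 | obs) = 20/131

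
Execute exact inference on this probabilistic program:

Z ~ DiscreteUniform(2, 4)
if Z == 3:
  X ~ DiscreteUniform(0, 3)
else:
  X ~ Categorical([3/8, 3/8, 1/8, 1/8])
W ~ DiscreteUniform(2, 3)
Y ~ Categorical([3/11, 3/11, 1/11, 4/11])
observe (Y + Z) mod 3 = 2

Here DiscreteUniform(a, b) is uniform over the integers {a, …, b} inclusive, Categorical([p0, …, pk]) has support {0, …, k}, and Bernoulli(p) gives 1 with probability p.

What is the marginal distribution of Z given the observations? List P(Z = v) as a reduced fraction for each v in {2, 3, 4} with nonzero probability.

Enumerate traces; 32 have nonzero weight after conditioning:
  (Z=2, X=0, W=2, Y=0) weight 3/176
  (Z=2, X=0, W=2, Y=3) weight 1/44
  (Z=2, X=0, W=3, Y=0) weight 3/176
  (Z=2, X=0, W=3, Y=3) weight 1/44
  (Z=2, X=1, W=2, Y=0) weight 3/176
  (Z=2, X=1, W=2, Y=3) weight 1/44
  (Z=2, X=1, W=3, Y=0) weight 3/176
  (Z=2, X=1, W=3, Y=3) weight 1/44
  (Z=3, X=0, W=2, Y=2) weight 1/264
  (Z=4, X=0, W=2, Y=1) weight 3/176
  … 22 more
Group by Z:
  weight(Z=2) = 7/33
  weight(Z=3) = 1/33
  weight(Z=4) = 1/11
Total weight = 7/33 + 1/33 + 1/11 = 1/3
P(Z=2 | obs) = 7/33 / 1/3 = 7/11
P(Z=3 | obs) = 1/33 / 1/3 = 1/11
P(Z=4 | obs) = 1/11 / 1/3 = 3/11

P(Z=2) = 7/11, P(Z=3) = 1/11, P(Z=4) = 3/11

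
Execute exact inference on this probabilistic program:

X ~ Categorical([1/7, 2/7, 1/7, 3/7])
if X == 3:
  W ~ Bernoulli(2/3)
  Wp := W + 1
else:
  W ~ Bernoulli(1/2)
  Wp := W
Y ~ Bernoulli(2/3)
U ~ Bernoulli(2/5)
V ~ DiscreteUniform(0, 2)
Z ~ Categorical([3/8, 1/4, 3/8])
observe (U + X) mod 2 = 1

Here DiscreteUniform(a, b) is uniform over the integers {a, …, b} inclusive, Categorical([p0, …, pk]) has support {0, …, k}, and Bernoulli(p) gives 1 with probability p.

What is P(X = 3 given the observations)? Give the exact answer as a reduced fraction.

P(X = 3 | obs) = 9/19

Enumerate traces; 144 have nonzero weight after conditioning:
  (X=0, W=0, Y=0, U=1, V=0, Z=0) weight 1/840
  (X=0, W=0, Y=0, U=1, V=0, Z=1) weight 1/1260
  (X=0, W=0, Y=0, U=1, V=0, Z=2) weight 1/840
  (X=0, W=0, Y=0, U=1, V=1, Z=0) weight 1/840
  (X=0, W=0, Y=0, U=1, V=1, Z=1) weight 1/1260
  (X=0, W=0, Y=0, U=1, V=1, Z=2) weight 1/840
  (X=0, W=0, Y=0, U=1, V=2, Z=0) weight 1/840
  (X=0, W=0, Y=0, U=1, V=2, Z=1) weight 1/1260
  (X=1, W=0, Y=0, U=0, V=0, Z=0) weight 1/280
  (X=2, W=0, Y=0, U=1, V=0, Z=0) weight 1/840
  … 134 more
Group by X:
  weight(X=0) = 2/35
  weight(X=1) = 6/35
  weight(X=2) = 2/35
  weight(X=3) = 9/35
Total weight = 2/35 + 6/35 + 2/35 + 9/35 = 19/35
P(X=0 | obs) = 2/35 / 19/35 = 2/19
P(X=1 | obs) = 6/35 / 19/35 = 6/19
P(X=2 | obs) = 2/35 / 19/35 = 2/19
P(X=3 | obs) = 9/35 / 19/35 = 9/19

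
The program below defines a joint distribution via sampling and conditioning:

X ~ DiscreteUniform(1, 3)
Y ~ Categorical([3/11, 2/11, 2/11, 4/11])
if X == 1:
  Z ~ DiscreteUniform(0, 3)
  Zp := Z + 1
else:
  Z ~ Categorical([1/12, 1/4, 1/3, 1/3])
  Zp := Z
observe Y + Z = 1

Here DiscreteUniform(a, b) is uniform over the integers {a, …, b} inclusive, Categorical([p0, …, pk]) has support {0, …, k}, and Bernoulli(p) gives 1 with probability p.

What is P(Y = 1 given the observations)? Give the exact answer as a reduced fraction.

P(Y = 1 | obs) = 10/37

Enumerate traces; 6 have nonzero weight after conditioning:
  (X=1, Y=0, Z=1) weight 1/44
  (X=1, Y=1, Z=0) weight 1/66
  (X=2, Y=0, Z=1) weight 1/44
  (X=2, Y=1, Z=0) weight 1/198
  (X=3, Y=0, Z=1) weight 1/44
  (X=3, Y=1, Z=0) weight 1/198
Group by Y:
  weight(Y=0) = 3/44
  weight(Y=1) = 5/198
Total weight = 3/44 + 5/198 = 37/396
P(Y=0 | obs) = 3/44 / 37/396 = 27/37
P(Y=1 | obs) = 5/198 / 37/396 = 10/37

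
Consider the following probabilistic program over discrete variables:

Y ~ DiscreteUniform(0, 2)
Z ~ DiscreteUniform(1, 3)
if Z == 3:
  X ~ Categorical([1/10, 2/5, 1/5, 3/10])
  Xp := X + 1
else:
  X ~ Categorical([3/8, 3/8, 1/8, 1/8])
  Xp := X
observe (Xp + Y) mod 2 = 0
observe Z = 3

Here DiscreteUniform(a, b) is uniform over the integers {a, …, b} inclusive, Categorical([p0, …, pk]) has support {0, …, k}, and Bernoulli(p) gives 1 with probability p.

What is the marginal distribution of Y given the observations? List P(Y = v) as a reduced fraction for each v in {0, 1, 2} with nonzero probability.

Enumerate traces; 6 have nonzero weight after conditioning:
  (Y=0, Z=3, X=1) weight 2/45
  (Y=0, Z=3, X=3) weight 1/30
  (Y=1, Z=3, X=0) weight 1/90
  (Y=1, Z=3, X=2) weight 1/45
  (Y=2, Z=3, X=1) weight 2/45
  (Y=2, Z=3, X=3) weight 1/30
Group by Y:
  weight(Y=0) = 7/90
  weight(Y=1) = 1/30
  weight(Y=2) = 7/90
Total weight = 7/90 + 1/30 + 7/90 = 17/90
P(Y=0 | obs) = 7/90 / 17/90 = 7/17
P(Y=1 | obs) = 1/30 / 17/90 = 3/17
P(Y=2 | obs) = 7/90 / 17/90 = 7/17

P(Y=0) = 7/17, P(Y=1) = 3/17, P(Y=2) = 7/17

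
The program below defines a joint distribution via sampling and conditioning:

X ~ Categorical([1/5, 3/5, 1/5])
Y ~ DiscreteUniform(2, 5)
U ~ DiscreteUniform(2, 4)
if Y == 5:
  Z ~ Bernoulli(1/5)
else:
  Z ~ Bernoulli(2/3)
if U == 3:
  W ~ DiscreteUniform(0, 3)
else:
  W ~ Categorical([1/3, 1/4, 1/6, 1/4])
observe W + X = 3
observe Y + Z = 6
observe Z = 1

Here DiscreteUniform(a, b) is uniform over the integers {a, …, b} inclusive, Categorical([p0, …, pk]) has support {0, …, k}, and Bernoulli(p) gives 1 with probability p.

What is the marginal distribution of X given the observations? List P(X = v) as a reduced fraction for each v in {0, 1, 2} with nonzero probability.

P(X=0) = 3/13, P(X=1) = 7/13, P(X=2) = 3/13

Enumerate traces; 9 have nonzero weight after conditioning:
  (X=0, Y=5, U=2, Z=1, W=3) weight 1/1200
  (X=0, Y=5, U=3, Z=1, W=3) weight 1/1200
  (X=0, Y=5, U=4, Z=1, W=3) weight 1/1200
  (X=1, Y=5, U=2, Z=1, W=2) weight 1/600
  (X=1, Y=5, U=3, Z=1, W=2) weight 1/400
  (X=1, Y=5, U=4, Z=1, W=2) weight 1/600
  (X=2, Y=5, U=2, Z=1, W=1) weight 1/1200
  (X=2, Y=5, U=3, Z=1, W=1) weight 1/1200
  … 1 more
Group by X:
  weight(X=0) = 1/400
  weight(X=1) = 7/1200
  weight(X=2) = 1/400
Total weight = 1/400 + 7/1200 + 1/400 = 13/1200
P(X=0 | obs) = 1/400 / 13/1200 = 3/13
P(X=1 | obs) = 7/1200 / 13/1200 = 7/13
P(X=2 | obs) = 1/400 / 13/1200 = 3/13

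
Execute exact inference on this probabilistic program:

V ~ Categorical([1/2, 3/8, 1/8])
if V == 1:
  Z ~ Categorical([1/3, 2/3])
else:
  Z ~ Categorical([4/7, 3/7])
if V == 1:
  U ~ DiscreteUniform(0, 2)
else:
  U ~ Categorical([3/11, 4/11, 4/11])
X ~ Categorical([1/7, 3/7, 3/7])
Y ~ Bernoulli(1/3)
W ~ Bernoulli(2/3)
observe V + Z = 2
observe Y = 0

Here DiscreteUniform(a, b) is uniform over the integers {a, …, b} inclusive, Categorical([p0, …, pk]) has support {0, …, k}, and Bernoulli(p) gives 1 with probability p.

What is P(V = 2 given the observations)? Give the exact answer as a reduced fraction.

P(V = 2 | obs) = 2/9

Enumerate traces; 36 have nonzero weight after conditioning:
  (V=1, Z=1, U=0, X=0, Y=0, W=0) weight 1/378
  (V=1, Z=1, U=0, X=0, Y=0, W=1) weight 1/189
  (V=1, Z=1, U=0, X=1, Y=0, W=0) weight 1/126
  (V=1, Z=1, U=0, X=1, Y=0, W=1) weight 1/63
  (V=1, Z=1, U=0, X=2, Y=0, W=0) weight 1/126
  (V=1, Z=1, U=0, X=2, Y=0, W=1) weight 1/63
  (V=1, Z=1, U=1, X=0, Y=0, W=0) weight 1/378
  (V=1, Z=1, U=1, X=0, Y=0, W=1) weight 1/189
  (V=2, Z=0, U=0, X=0, Y=0, W=0) weight 1/1617
  … 27 more
Group by V:
  weight(V=1) = 1/6
  weight(V=2) = 1/21
Total weight = 1/6 + 1/21 = 3/14
P(V=1 | obs) = 1/6 / 3/14 = 7/9
P(V=2 | obs) = 1/21 / 3/14 = 2/9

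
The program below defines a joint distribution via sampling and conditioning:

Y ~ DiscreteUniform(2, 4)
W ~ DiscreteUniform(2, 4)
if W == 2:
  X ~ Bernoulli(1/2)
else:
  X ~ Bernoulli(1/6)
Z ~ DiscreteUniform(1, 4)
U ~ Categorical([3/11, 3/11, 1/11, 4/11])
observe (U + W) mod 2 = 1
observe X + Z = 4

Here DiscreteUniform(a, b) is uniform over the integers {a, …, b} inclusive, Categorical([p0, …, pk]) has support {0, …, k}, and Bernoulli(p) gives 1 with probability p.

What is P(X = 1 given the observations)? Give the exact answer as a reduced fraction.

Enumerate traces; 36 have nonzero weight after conditioning:
  (Y=2, W=2, X=0, Z=4, U=1) weight 1/264
  (Y=2, W=2, X=0, Z=4, U=3) weight 1/198
  (Y=2, W=2, X=1, Z=3, U=1) weight 1/264
  (Y=2, W=2, X=1, Z=3, U=3) weight 1/198
  (Y=2, W=3, X=0, Z=4, U=0) weight 5/792
  (Y=2, W=3, X=0, Z=4, U=2) weight 5/2376
  (Y=2, W=3, X=1, Z=3, U=0) weight 1/792
  (Y=2, W=3, X=1, Z=3, U=2) weight 1/2376
  … 28 more
Group by X:
  weight(X=0) = 19/198
  weight(X=1) = 4/99
Total weight = 19/198 + 4/99 = 3/22
P(X=0 | obs) = 19/198 / 3/22 = 19/27
P(X=1 | obs) = 4/99 / 3/22 = 8/27

P(X = 1 | obs) = 8/27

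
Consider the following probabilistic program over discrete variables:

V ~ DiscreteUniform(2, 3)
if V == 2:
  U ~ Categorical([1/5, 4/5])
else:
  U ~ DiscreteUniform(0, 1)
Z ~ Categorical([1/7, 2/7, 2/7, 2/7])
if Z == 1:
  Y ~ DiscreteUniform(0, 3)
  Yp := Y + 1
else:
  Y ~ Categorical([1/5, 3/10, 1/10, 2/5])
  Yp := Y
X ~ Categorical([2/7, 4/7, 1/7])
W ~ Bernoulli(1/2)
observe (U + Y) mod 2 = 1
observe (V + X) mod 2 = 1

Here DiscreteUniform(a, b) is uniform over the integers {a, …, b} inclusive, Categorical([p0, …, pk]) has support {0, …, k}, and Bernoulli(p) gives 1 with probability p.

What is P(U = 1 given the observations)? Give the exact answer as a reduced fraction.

Enumerate traces; 96 have nonzero weight after conditioning:
  (V=2, U=0, Z=0, Y=1, X=1, W=0) weight 3/2450
  (V=2, U=0, Z=0, Y=1, X=1, W=1) weight 3/2450
  (V=2, U=0, Z=0, Y=3, X=1, W=0) weight 2/1225
  (V=2, U=0, Z=0, Y=3, X=1, W=1) weight 2/1225
  (V=2, U=0, Z=1, Y=1, X=1, W=0) weight 1/490
  (V=2, U=0, Z=1, Y=1, X=1, W=1) weight 1/490
  (V=2, U=0, Z=1, Y=3, X=1, W=0) weight 1/490
  (V=2, U=0, Z=1, Y=3, X=1, W=1) weight 1/490
  (V=2, U=1, Z=0, Y=0, X=1, W=0) weight 4/1225
  … 87 more
Group by U:
  weight(U=0) = 207/1960
  weight(U=1) = 47/392
Total weight = 207/1960 + 47/392 = 221/980
P(U=0 | obs) = 207/1960 / 221/980 = 207/442
P(U=1 | obs) = 47/392 / 221/980 = 235/442

P(U = 1 | obs) = 235/442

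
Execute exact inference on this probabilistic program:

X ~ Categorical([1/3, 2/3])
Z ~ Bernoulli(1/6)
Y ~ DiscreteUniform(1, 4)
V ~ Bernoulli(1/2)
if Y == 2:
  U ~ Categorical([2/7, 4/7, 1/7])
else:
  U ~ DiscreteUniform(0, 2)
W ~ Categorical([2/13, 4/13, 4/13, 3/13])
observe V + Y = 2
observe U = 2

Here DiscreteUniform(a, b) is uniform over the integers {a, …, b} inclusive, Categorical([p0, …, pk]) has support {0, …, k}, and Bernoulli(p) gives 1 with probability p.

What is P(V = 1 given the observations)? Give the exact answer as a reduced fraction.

Enumerate traces; 32 have nonzero weight after conditioning:
  (X=0, Z=0, Y=1, V=1, U=2, W=0) weight 5/2808
  (X=0, Z=0, Y=1, V=1, U=2, W=1) weight 5/1404
  (X=0, Z=0, Y=1, V=1, U=2, W=2) weight 5/1404
  (X=0, Z=0, Y=1, V=1, U=2, W=3) weight 5/1872
  (X=0, Z=0, Y=2, V=0, U=2, W=0) weight 5/6552
  (X=0, Z=0, Y=2, V=0, U=2, W=1) weight 5/3276
  (X=0, Z=0, Y=2, V=0, U=2, W=2) weight 5/3276
  (X=0, Z=0, Y=2, V=0, U=2, W=3) weight 5/4368
  … 24 more
Group by V:
  weight(V=0) = 1/56
  weight(V=1) = 1/24
Total weight = 1/56 + 1/24 = 5/84
P(V=0 | obs) = 1/56 / 5/84 = 3/10
P(V=1 | obs) = 1/24 / 5/84 = 7/10

P(V = 1 | obs) = 7/10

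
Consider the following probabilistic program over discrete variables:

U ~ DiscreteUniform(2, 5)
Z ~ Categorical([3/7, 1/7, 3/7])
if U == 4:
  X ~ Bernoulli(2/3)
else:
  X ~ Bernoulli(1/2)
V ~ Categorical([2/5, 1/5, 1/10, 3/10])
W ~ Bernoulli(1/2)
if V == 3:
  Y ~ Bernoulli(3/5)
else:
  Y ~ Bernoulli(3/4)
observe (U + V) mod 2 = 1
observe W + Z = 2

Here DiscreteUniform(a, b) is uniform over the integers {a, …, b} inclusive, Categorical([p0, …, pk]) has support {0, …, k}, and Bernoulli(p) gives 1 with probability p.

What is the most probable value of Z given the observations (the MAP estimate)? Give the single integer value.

Enumerate traces; 64 have nonzero weight after conditioning:
  (U=2, Z=1, X=0, V=1, W=1, Y=0) weight 1/2240
  (U=2, Z=1, X=0, V=1, W=1, Y=1) weight 3/2240
  (U=2, Z=1, X=0, V=3, W=1, Y=0) weight 3/2800
  (U=2, Z=1, X=0, V=3, W=1, Y=1) weight 9/5600
  (U=2, Z=1, X=1, V=1, W=1, Y=0) weight 1/2240
  (U=2, Z=1, X=1, V=1, W=1, Y=1) weight 3/2240
  (U=2, Z=1, X=1, V=3, W=1, Y=0) weight 3/2800
  (U=2, Z=1, X=1, V=3, W=1, Y=1) weight 9/5600
  (U=2, Z=2, X=0, V=1, W=0, Y=0) weight 3/2240
  … 55 more
Group by Z:
  weight(Z=1) = 1/28
  weight(Z=2) = 3/28
Total weight = 1/28 + 3/28 = 1/7
P(Z=1 | obs) = 1/28 / 1/7 = 1/4
P(Z=2 | obs) = 3/28 / 1/7 = 3/4
argmax = 2

argmax_v P(Z = v | obs) = 2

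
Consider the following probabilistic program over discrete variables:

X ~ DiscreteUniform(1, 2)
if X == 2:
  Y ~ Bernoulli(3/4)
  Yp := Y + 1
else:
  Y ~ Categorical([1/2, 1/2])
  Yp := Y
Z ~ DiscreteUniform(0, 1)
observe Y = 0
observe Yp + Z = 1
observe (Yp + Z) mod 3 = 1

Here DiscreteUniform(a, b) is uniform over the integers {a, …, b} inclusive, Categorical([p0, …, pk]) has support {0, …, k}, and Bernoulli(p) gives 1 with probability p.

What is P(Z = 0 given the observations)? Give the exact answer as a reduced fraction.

P(Z = 0 | obs) = 1/3

Enumerate traces; 2 have nonzero weight after conditioning:
  (X=1, Y=0, Z=1) weight 1/8
  (X=2, Y=0, Z=0) weight 1/16
Group by Z:
  weight(Z=0) = 1/16
  weight(Z=1) = 1/8
Total weight = 1/16 + 1/8 = 3/16
P(Z=0 | obs) = 1/16 / 3/16 = 1/3
P(Z=1 | obs) = 1/8 / 3/16 = 2/3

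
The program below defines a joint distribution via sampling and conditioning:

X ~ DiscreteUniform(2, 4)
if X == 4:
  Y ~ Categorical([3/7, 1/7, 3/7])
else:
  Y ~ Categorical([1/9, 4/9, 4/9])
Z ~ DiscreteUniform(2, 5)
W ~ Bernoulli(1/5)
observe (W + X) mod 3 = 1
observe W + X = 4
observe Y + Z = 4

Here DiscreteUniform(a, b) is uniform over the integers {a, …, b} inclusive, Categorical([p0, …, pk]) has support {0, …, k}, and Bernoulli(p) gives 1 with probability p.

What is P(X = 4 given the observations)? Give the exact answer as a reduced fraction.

Enumerate traces; 6 have nonzero weight after conditioning:
  (X=3, Y=0, Z=4, W=1) weight 1/540
  (X=3, Y=1, Z=3, W=1) weight 1/135
  (X=3, Y=2, Z=2, W=1) weight 1/135
  (X=4, Y=0, Z=4, W=0) weight 1/35
  (X=4, Y=1, Z=3, W=0) weight 1/105
  (X=4, Y=2, Z=2, W=0) weight 1/35
Group by X:
  weight(X=3) = 1/60
  weight(X=4) = 1/15
Total weight = 1/60 + 1/15 = 1/12
P(X=3 | obs) = 1/60 / 1/12 = 1/5
P(X=4 | obs) = 1/15 / 1/12 = 4/5

P(X = 4 | obs) = 4/5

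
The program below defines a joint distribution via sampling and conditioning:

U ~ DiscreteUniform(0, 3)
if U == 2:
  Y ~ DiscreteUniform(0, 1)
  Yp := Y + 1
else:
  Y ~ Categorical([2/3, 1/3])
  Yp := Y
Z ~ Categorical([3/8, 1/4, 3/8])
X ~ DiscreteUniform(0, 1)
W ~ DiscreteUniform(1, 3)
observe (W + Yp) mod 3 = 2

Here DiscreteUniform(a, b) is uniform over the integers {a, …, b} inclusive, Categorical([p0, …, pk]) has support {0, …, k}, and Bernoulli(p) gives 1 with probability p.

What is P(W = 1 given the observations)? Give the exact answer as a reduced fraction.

P(W = 1 | obs) = 3/8

Enumerate traces; 48 have nonzero weight after conditioning:
  (U=0, Y=0, Z=0, X=0, W=2) weight 1/96
  (U=0, Y=0, Z=0, X=1, W=2) weight 1/96
  (U=0, Y=0, Z=1, X=0, W=2) weight 1/144
  (U=0, Y=0, Z=1, X=1, W=2) weight 1/144
  (U=0, Y=0, Z=2, X=0, W=2) weight 1/96
  (U=0, Y=0, Z=2, X=1, W=2) weight 1/96
  (U=0, Y=1, Z=0, X=0, W=1) weight 1/192
  (U=0, Y=1, Z=0, X=1, W=1) weight 1/192
  (U=2, Y=1, Z=0, X=0, W=3) weight 1/128
  … 39 more
Group by W:
  weight(W=1) = 1/8
  weight(W=2) = 1/6
  weight(W=3) = 1/24
Total weight = 1/8 + 1/6 + 1/24 = 1/3
P(W=1 | obs) = 1/8 / 1/3 = 3/8
P(W=2 | obs) = 1/6 / 1/3 = 1/2
P(W=3 | obs) = 1/24 / 1/3 = 1/8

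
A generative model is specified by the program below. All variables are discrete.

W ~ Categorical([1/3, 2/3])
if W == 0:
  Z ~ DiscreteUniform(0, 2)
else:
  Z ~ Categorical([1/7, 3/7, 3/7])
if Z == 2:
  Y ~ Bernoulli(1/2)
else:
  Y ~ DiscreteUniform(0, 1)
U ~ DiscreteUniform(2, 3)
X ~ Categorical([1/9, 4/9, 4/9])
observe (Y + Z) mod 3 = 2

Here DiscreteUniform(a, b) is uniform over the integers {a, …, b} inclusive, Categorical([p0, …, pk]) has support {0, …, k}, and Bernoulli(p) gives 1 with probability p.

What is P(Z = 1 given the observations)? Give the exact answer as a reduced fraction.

Enumerate traces; 24 have nonzero weight after conditioning:
  (W=0, Z=1, Y=1, U=2, X=0) weight 1/324
  (W=0, Z=1, Y=1, U=2, X=1) weight 1/81
  (W=0, Z=1, Y=1, U=2, X=2) weight 1/81
  (W=0, Z=1, Y=1, U=3, X=0) weight 1/324
  (W=0, Z=1, Y=1, U=3, X=1) weight 1/81
  (W=0, Z=1, Y=1, U=3, X=2) weight 1/81
  (W=0, Z=2, Y=0, U=2, X=0) weight 1/324
  (W=0, Z=2, Y=0, U=2, X=1) weight 1/81
  … 16 more
Group by Z:
  weight(Z=1) = 25/126
  weight(Z=2) = 25/126
Total weight = 25/126 + 25/126 = 25/63
P(Z=1 | obs) = 25/126 / 25/63 = 1/2
P(Z=2 | obs) = 25/126 / 25/63 = 1/2

P(Z = 1 | obs) = 1/2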